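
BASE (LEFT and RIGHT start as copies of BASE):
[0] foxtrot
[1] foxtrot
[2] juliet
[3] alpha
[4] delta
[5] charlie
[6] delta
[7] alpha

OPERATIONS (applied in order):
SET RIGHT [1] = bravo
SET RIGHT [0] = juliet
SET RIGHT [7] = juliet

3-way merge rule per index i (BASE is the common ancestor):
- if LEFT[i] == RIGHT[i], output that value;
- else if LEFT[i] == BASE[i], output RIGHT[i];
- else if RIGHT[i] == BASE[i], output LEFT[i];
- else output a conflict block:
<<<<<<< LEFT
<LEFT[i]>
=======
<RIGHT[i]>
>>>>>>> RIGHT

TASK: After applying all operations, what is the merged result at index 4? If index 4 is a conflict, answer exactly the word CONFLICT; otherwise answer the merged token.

Answer: delta

Derivation:
Final LEFT:  [foxtrot, foxtrot, juliet, alpha, delta, charlie, delta, alpha]
Final RIGHT: [juliet, bravo, juliet, alpha, delta, charlie, delta, juliet]
i=0: L=foxtrot=BASE, R=juliet -> take RIGHT -> juliet
i=1: L=foxtrot=BASE, R=bravo -> take RIGHT -> bravo
i=2: L=juliet R=juliet -> agree -> juliet
i=3: L=alpha R=alpha -> agree -> alpha
i=4: L=delta R=delta -> agree -> delta
i=5: L=charlie R=charlie -> agree -> charlie
i=6: L=delta R=delta -> agree -> delta
i=7: L=alpha=BASE, R=juliet -> take RIGHT -> juliet
Index 4 -> delta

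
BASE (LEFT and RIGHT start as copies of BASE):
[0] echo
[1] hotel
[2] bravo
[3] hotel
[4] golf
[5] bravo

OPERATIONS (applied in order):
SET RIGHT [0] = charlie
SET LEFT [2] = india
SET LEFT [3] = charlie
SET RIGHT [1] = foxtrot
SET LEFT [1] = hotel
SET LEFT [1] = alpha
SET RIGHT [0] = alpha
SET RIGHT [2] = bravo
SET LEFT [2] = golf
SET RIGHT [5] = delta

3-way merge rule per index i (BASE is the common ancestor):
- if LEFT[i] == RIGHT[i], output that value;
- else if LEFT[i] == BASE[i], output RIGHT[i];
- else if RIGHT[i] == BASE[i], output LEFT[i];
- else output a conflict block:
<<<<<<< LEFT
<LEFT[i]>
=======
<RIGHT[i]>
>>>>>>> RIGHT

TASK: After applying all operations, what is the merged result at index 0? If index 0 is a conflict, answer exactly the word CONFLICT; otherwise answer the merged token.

Answer: alpha

Derivation:
Final LEFT:  [echo, alpha, golf, charlie, golf, bravo]
Final RIGHT: [alpha, foxtrot, bravo, hotel, golf, delta]
i=0: L=echo=BASE, R=alpha -> take RIGHT -> alpha
i=1: BASE=hotel L=alpha R=foxtrot all differ -> CONFLICT
i=2: L=golf, R=bravo=BASE -> take LEFT -> golf
i=3: L=charlie, R=hotel=BASE -> take LEFT -> charlie
i=4: L=golf R=golf -> agree -> golf
i=5: L=bravo=BASE, R=delta -> take RIGHT -> delta
Index 0 -> alpha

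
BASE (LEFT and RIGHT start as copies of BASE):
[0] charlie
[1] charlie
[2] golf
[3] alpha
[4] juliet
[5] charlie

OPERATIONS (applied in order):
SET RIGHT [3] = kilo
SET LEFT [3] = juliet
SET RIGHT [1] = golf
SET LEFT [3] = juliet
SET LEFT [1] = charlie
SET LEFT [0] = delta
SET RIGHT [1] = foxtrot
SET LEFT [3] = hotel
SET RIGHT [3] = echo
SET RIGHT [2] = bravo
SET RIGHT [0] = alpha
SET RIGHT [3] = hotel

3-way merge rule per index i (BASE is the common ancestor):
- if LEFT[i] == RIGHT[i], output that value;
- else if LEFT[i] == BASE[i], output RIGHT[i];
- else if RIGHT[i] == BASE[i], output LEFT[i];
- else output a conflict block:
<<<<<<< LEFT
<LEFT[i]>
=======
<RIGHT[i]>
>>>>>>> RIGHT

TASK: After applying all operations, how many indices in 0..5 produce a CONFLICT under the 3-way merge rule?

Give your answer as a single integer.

Final LEFT:  [delta, charlie, golf, hotel, juliet, charlie]
Final RIGHT: [alpha, foxtrot, bravo, hotel, juliet, charlie]
i=0: BASE=charlie L=delta R=alpha all differ -> CONFLICT
i=1: L=charlie=BASE, R=foxtrot -> take RIGHT -> foxtrot
i=2: L=golf=BASE, R=bravo -> take RIGHT -> bravo
i=3: L=hotel R=hotel -> agree -> hotel
i=4: L=juliet R=juliet -> agree -> juliet
i=5: L=charlie R=charlie -> agree -> charlie
Conflict count: 1

Answer: 1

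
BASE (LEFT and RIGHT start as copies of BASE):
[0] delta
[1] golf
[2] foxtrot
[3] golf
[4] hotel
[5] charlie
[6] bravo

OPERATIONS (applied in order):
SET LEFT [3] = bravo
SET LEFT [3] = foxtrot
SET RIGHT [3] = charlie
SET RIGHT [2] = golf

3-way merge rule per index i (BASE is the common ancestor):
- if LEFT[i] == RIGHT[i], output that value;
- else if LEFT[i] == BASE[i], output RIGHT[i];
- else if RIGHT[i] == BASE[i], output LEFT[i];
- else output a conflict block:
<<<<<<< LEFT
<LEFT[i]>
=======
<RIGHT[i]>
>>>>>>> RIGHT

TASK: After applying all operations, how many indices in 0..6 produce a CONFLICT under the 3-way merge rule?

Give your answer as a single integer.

Answer: 1

Derivation:
Final LEFT:  [delta, golf, foxtrot, foxtrot, hotel, charlie, bravo]
Final RIGHT: [delta, golf, golf, charlie, hotel, charlie, bravo]
i=0: L=delta R=delta -> agree -> delta
i=1: L=golf R=golf -> agree -> golf
i=2: L=foxtrot=BASE, R=golf -> take RIGHT -> golf
i=3: BASE=golf L=foxtrot R=charlie all differ -> CONFLICT
i=4: L=hotel R=hotel -> agree -> hotel
i=5: L=charlie R=charlie -> agree -> charlie
i=6: L=bravo R=bravo -> agree -> bravo
Conflict count: 1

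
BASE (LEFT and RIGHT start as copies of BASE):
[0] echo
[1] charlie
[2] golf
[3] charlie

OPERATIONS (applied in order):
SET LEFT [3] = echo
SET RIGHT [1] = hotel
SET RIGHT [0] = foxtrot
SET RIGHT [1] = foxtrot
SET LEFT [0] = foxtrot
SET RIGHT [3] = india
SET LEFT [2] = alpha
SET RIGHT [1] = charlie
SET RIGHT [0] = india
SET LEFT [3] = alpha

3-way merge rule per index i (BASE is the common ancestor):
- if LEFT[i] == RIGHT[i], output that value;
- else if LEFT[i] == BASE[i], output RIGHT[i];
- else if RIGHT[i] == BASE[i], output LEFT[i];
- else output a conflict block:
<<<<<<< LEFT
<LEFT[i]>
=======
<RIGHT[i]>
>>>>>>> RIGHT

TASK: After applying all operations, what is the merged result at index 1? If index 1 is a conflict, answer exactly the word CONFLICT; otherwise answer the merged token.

Answer: charlie

Derivation:
Final LEFT:  [foxtrot, charlie, alpha, alpha]
Final RIGHT: [india, charlie, golf, india]
i=0: BASE=echo L=foxtrot R=india all differ -> CONFLICT
i=1: L=charlie R=charlie -> agree -> charlie
i=2: L=alpha, R=golf=BASE -> take LEFT -> alpha
i=3: BASE=charlie L=alpha R=india all differ -> CONFLICT
Index 1 -> charlie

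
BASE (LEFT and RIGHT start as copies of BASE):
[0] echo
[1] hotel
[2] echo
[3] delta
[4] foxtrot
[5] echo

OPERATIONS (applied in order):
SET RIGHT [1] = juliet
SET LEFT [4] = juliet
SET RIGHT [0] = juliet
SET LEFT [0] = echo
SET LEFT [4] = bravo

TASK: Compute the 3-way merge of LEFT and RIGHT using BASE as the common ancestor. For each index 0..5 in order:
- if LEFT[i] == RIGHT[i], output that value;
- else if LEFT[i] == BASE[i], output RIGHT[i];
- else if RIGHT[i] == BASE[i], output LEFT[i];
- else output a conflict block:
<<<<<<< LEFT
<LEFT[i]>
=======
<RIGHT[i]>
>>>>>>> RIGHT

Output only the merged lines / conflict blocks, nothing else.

Answer: juliet
juliet
echo
delta
bravo
echo

Derivation:
Final LEFT:  [echo, hotel, echo, delta, bravo, echo]
Final RIGHT: [juliet, juliet, echo, delta, foxtrot, echo]
i=0: L=echo=BASE, R=juliet -> take RIGHT -> juliet
i=1: L=hotel=BASE, R=juliet -> take RIGHT -> juliet
i=2: L=echo R=echo -> agree -> echo
i=3: L=delta R=delta -> agree -> delta
i=4: L=bravo, R=foxtrot=BASE -> take LEFT -> bravo
i=5: L=echo R=echo -> agree -> echo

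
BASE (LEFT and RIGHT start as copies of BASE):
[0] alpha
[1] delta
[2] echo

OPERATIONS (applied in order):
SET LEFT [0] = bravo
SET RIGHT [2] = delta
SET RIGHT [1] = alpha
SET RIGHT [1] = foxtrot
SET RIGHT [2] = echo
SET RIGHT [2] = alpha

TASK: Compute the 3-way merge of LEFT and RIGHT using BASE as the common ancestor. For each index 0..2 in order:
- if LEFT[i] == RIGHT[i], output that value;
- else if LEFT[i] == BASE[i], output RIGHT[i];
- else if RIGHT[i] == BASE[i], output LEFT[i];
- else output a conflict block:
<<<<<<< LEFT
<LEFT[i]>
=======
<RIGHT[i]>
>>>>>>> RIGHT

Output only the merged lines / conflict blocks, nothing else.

Final LEFT:  [bravo, delta, echo]
Final RIGHT: [alpha, foxtrot, alpha]
i=0: L=bravo, R=alpha=BASE -> take LEFT -> bravo
i=1: L=delta=BASE, R=foxtrot -> take RIGHT -> foxtrot
i=2: L=echo=BASE, R=alpha -> take RIGHT -> alpha

Answer: bravo
foxtrot
alpha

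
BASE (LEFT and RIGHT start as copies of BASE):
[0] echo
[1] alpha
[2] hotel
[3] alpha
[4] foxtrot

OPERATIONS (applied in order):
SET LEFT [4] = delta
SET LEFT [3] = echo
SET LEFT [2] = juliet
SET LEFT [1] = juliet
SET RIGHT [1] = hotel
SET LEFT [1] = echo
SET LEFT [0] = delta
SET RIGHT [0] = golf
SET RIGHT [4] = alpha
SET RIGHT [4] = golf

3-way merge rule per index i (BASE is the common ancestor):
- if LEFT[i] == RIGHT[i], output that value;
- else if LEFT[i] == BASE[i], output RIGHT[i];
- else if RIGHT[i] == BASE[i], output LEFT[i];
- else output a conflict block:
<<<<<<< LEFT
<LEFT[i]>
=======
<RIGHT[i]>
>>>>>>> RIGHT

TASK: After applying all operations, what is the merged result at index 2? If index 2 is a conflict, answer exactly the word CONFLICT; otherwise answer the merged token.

Final LEFT:  [delta, echo, juliet, echo, delta]
Final RIGHT: [golf, hotel, hotel, alpha, golf]
i=0: BASE=echo L=delta R=golf all differ -> CONFLICT
i=1: BASE=alpha L=echo R=hotel all differ -> CONFLICT
i=2: L=juliet, R=hotel=BASE -> take LEFT -> juliet
i=3: L=echo, R=alpha=BASE -> take LEFT -> echo
i=4: BASE=foxtrot L=delta R=golf all differ -> CONFLICT
Index 2 -> juliet

Answer: juliet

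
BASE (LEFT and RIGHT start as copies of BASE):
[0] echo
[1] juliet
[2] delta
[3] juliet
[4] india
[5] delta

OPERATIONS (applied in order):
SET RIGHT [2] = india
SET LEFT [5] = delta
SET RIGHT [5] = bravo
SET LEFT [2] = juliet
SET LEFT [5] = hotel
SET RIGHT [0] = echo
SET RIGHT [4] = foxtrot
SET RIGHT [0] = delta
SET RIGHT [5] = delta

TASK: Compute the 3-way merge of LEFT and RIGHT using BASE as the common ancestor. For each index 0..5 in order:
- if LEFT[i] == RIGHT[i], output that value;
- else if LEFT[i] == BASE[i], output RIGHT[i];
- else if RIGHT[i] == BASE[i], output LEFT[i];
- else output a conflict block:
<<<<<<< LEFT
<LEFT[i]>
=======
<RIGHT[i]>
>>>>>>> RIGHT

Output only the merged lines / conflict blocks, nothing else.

Final LEFT:  [echo, juliet, juliet, juliet, india, hotel]
Final RIGHT: [delta, juliet, india, juliet, foxtrot, delta]
i=0: L=echo=BASE, R=delta -> take RIGHT -> delta
i=1: L=juliet R=juliet -> agree -> juliet
i=2: BASE=delta L=juliet R=india all differ -> CONFLICT
i=3: L=juliet R=juliet -> agree -> juliet
i=4: L=india=BASE, R=foxtrot -> take RIGHT -> foxtrot
i=5: L=hotel, R=delta=BASE -> take LEFT -> hotel

Answer: delta
juliet
<<<<<<< LEFT
juliet
=======
india
>>>>>>> RIGHT
juliet
foxtrot
hotel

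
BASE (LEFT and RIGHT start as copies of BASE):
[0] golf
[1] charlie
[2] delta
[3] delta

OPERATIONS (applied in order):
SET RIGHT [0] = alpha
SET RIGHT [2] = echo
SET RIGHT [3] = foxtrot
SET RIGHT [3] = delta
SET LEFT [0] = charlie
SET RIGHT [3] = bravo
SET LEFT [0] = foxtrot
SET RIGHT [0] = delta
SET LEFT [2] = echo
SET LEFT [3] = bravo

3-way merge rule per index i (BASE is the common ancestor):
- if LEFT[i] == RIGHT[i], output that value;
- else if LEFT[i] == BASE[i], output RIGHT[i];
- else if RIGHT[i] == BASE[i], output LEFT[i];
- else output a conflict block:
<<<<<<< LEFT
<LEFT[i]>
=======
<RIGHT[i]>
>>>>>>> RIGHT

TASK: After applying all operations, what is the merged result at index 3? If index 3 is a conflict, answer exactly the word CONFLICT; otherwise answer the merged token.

Answer: bravo

Derivation:
Final LEFT:  [foxtrot, charlie, echo, bravo]
Final RIGHT: [delta, charlie, echo, bravo]
i=0: BASE=golf L=foxtrot R=delta all differ -> CONFLICT
i=1: L=charlie R=charlie -> agree -> charlie
i=2: L=echo R=echo -> agree -> echo
i=3: L=bravo R=bravo -> agree -> bravo
Index 3 -> bravo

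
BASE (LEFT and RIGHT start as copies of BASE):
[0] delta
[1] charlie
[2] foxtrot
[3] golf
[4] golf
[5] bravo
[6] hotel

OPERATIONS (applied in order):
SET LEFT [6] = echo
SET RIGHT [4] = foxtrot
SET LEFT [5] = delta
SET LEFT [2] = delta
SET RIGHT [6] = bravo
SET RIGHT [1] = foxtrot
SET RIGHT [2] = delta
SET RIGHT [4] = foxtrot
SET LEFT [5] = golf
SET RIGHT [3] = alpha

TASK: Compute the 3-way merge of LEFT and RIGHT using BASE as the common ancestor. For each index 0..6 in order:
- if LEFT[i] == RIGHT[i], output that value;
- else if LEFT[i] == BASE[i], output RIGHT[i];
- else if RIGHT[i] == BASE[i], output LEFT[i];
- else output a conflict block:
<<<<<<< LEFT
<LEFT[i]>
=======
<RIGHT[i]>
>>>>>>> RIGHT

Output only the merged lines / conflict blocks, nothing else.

Final LEFT:  [delta, charlie, delta, golf, golf, golf, echo]
Final RIGHT: [delta, foxtrot, delta, alpha, foxtrot, bravo, bravo]
i=0: L=delta R=delta -> agree -> delta
i=1: L=charlie=BASE, R=foxtrot -> take RIGHT -> foxtrot
i=2: L=delta R=delta -> agree -> delta
i=3: L=golf=BASE, R=alpha -> take RIGHT -> alpha
i=4: L=golf=BASE, R=foxtrot -> take RIGHT -> foxtrot
i=5: L=golf, R=bravo=BASE -> take LEFT -> golf
i=6: BASE=hotel L=echo R=bravo all differ -> CONFLICT

Answer: delta
foxtrot
delta
alpha
foxtrot
golf
<<<<<<< LEFT
echo
=======
bravo
>>>>>>> RIGHT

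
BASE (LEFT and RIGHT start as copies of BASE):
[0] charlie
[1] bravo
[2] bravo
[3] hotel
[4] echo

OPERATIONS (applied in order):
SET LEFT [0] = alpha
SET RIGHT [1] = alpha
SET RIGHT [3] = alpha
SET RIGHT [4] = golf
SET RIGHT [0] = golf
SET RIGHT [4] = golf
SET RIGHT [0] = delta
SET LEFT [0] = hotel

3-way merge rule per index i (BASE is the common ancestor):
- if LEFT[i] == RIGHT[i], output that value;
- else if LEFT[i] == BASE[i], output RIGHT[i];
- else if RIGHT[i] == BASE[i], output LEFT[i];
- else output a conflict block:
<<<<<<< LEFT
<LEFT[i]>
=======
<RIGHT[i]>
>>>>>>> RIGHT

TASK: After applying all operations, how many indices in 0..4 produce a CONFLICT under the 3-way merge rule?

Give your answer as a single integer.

Final LEFT:  [hotel, bravo, bravo, hotel, echo]
Final RIGHT: [delta, alpha, bravo, alpha, golf]
i=0: BASE=charlie L=hotel R=delta all differ -> CONFLICT
i=1: L=bravo=BASE, R=alpha -> take RIGHT -> alpha
i=2: L=bravo R=bravo -> agree -> bravo
i=3: L=hotel=BASE, R=alpha -> take RIGHT -> alpha
i=4: L=echo=BASE, R=golf -> take RIGHT -> golf
Conflict count: 1

Answer: 1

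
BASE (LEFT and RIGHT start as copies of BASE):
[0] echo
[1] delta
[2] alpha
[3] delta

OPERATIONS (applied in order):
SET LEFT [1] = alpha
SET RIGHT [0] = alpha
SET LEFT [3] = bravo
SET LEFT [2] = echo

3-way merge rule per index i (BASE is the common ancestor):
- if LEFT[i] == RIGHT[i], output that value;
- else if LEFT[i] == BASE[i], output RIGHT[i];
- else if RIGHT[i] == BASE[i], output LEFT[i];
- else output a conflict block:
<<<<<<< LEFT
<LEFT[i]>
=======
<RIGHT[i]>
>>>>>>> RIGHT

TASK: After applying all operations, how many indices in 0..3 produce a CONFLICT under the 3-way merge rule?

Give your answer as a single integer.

Answer: 0

Derivation:
Final LEFT:  [echo, alpha, echo, bravo]
Final RIGHT: [alpha, delta, alpha, delta]
i=0: L=echo=BASE, R=alpha -> take RIGHT -> alpha
i=1: L=alpha, R=delta=BASE -> take LEFT -> alpha
i=2: L=echo, R=alpha=BASE -> take LEFT -> echo
i=3: L=bravo, R=delta=BASE -> take LEFT -> bravo
Conflict count: 0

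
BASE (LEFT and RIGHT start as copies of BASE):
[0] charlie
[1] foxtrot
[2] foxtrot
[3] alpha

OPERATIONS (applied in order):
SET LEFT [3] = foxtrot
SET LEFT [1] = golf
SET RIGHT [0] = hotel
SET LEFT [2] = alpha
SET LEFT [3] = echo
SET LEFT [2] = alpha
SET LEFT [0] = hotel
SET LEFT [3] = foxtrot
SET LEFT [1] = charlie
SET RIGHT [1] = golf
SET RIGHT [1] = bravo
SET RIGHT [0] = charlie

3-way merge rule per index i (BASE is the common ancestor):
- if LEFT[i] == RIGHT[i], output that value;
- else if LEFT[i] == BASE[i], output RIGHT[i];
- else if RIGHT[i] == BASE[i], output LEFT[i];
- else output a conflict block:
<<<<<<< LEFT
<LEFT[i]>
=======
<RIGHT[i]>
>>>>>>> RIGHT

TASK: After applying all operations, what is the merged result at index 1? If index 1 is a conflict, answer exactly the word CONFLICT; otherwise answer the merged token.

Final LEFT:  [hotel, charlie, alpha, foxtrot]
Final RIGHT: [charlie, bravo, foxtrot, alpha]
i=0: L=hotel, R=charlie=BASE -> take LEFT -> hotel
i=1: BASE=foxtrot L=charlie R=bravo all differ -> CONFLICT
i=2: L=alpha, R=foxtrot=BASE -> take LEFT -> alpha
i=3: L=foxtrot, R=alpha=BASE -> take LEFT -> foxtrot
Index 1 -> CONFLICT

Answer: CONFLICT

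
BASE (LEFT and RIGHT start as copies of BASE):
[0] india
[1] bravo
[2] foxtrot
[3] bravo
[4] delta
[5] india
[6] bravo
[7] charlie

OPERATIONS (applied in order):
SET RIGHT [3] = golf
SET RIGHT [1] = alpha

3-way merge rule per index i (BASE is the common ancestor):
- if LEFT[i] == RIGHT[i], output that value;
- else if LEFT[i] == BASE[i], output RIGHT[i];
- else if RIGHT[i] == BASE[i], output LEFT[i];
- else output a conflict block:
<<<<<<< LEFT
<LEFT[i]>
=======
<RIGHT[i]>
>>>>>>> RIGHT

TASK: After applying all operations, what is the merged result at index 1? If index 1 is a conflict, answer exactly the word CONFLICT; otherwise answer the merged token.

Final LEFT:  [india, bravo, foxtrot, bravo, delta, india, bravo, charlie]
Final RIGHT: [india, alpha, foxtrot, golf, delta, india, bravo, charlie]
i=0: L=india R=india -> agree -> india
i=1: L=bravo=BASE, R=alpha -> take RIGHT -> alpha
i=2: L=foxtrot R=foxtrot -> agree -> foxtrot
i=3: L=bravo=BASE, R=golf -> take RIGHT -> golf
i=4: L=delta R=delta -> agree -> delta
i=5: L=india R=india -> agree -> india
i=6: L=bravo R=bravo -> agree -> bravo
i=7: L=charlie R=charlie -> agree -> charlie
Index 1 -> alpha

Answer: alpha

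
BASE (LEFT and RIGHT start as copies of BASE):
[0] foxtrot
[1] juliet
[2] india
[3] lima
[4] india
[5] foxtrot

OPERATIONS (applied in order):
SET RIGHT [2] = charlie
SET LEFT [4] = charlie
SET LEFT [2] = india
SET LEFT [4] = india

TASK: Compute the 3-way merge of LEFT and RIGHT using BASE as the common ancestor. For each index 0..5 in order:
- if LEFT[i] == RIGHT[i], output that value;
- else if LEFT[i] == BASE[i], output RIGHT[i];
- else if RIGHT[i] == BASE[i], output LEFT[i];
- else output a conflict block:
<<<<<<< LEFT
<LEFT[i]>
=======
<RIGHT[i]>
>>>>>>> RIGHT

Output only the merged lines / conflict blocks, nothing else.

Final LEFT:  [foxtrot, juliet, india, lima, india, foxtrot]
Final RIGHT: [foxtrot, juliet, charlie, lima, india, foxtrot]
i=0: L=foxtrot R=foxtrot -> agree -> foxtrot
i=1: L=juliet R=juliet -> agree -> juliet
i=2: L=india=BASE, R=charlie -> take RIGHT -> charlie
i=3: L=lima R=lima -> agree -> lima
i=4: L=india R=india -> agree -> india
i=5: L=foxtrot R=foxtrot -> agree -> foxtrot

Answer: foxtrot
juliet
charlie
lima
india
foxtrot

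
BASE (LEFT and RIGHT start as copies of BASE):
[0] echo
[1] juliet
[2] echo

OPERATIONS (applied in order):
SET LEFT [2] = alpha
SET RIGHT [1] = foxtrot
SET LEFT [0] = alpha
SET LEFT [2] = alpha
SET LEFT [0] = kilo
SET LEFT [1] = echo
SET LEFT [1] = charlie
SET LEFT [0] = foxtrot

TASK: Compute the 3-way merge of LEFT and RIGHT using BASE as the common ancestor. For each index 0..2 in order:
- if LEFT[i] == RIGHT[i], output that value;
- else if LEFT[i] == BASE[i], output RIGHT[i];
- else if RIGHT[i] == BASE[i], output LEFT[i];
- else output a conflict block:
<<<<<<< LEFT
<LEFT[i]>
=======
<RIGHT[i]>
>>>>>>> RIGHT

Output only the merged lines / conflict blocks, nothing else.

Final LEFT:  [foxtrot, charlie, alpha]
Final RIGHT: [echo, foxtrot, echo]
i=0: L=foxtrot, R=echo=BASE -> take LEFT -> foxtrot
i=1: BASE=juliet L=charlie R=foxtrot all differ -> CONFLICT
i=2: L=alpha, R=echo=BASE -> take LEFT -> alpha

Answer: foxtrot
<<<<<<< LEFT
charlie
=======
foxtrot
>>>>>>> RIGHT
alpha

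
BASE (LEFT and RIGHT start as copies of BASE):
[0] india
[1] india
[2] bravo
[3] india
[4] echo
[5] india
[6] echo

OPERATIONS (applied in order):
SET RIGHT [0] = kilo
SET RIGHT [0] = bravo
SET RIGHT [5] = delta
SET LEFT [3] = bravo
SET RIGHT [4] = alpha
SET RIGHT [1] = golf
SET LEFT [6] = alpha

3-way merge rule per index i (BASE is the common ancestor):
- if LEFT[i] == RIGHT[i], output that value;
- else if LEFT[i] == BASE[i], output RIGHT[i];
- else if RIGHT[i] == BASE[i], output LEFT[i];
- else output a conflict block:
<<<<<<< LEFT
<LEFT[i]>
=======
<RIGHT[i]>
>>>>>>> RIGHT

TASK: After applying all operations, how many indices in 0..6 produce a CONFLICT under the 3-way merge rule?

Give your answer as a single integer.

Final LEFT:  [india, india, bravo, bravo, echo, india, alpha]
Final RIGHT: [bravo, golf, bravo, india, alpha, delta, echo]
i=0: L=india=BASE, R=bravo -> take RIGHT -> bravo
i=1: L=india=BASE, R=golf -> take RIGHT -> golf
i=2: L=bravo R=bravo -> agree -> bravo
i=3: L=bravo, R=india=BASE -> take LEFT -> bravo
i=4: L=echo=BASE, R=alpha -> take RIGHT -> alpha
i=5: L=india=BASE, R=delta -> take RIGHT -> delta
i=6: L=alpha, R=echo=BASE -> take LEFT -> alpha
Conflict count: 0

Answer: 0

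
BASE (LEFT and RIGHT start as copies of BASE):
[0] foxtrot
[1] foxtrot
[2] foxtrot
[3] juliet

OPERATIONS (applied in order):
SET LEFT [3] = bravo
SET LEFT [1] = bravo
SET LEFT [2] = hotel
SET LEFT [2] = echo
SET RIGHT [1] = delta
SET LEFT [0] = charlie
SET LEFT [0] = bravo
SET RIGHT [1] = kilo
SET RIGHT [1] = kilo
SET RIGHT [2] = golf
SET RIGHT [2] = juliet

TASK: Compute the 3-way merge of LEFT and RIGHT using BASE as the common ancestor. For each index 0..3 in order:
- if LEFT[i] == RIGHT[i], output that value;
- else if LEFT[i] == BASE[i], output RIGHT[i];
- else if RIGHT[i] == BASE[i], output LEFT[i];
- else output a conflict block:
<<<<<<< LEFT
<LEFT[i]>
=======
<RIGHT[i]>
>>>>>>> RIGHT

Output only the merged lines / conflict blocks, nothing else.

Answer: bravo
<<<<<<< LEFT
bravo
=======
kilo
>>>>>>> RIGHT
<<<<<<< LEFT
echo
=======
juliet
>>>>>>> RIGHT
bravo

Derivation:
Final LEFT:  [bravo, bravo, echo, bravo]
Final RIGHT: [foxtrot, kilo, juliet, juliet]
i=0: L=bravo, R=foxtrot=BASE -> take LEFT -> bravo
i=1: BASE=foxtrot L=bravo R=kilo all differ -> CONFLICT
i=2: BASE=foxtrot L=echo R=juliet all differ -> CONFLICT
i=3: L=bravo, R=juliet=BASE -> take LEFT -> bravo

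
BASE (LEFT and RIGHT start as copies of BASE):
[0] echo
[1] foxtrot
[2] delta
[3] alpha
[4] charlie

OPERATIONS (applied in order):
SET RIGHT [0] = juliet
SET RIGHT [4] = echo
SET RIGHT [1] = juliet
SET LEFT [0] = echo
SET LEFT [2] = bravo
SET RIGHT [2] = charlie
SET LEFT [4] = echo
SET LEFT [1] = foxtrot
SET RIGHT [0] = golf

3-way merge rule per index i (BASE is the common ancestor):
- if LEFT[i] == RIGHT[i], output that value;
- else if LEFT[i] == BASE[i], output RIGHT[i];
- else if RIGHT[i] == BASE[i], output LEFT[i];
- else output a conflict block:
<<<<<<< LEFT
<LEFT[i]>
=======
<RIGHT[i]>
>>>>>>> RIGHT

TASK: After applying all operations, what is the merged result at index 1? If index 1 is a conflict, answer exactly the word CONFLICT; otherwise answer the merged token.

Final LEFT:  [echo, foxtrot, bravo, alpha, echo]
Final RIGHT: [golf, juliet, charlie, alpha, echo]
i=0: L=echo=BASE, R=golf -> take RIGHT -> golf
i=1: L=foxtrot=BASE, R=juliet -> take RIGHT -> juliet
i=2: BASE=delta L=bravo R=charlie all differ -> CONFLICT
i=3: L=alpha R=alpha -> agree -> alpha
i=4: L=echo R=echo -> agree -> echo
Index 1 -> juliet

Answer: juliet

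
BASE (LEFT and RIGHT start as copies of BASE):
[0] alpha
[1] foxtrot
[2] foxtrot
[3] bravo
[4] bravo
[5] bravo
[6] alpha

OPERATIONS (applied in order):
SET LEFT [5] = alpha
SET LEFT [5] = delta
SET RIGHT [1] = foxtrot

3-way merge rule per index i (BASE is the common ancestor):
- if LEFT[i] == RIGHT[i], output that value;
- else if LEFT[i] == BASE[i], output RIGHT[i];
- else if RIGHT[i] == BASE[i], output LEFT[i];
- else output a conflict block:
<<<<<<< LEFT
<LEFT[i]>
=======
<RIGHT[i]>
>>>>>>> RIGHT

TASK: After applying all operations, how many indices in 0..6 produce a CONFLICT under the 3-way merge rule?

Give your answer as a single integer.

Final LEFT:  [alpha, foxtrot, foxtrot, bravo, bravo, delta, alpha]
Final RIGHT: [alpha, foxtrot, foxtrot, bravo, bravo, bravo, alpha]
i=0: L=alpha R=alpha -> agree -> alpha
i=1: L=foxtrot R=foxtrot -> agree -> foxtrot
i=2: L=foxtrot R=foxtrot -> agree -> foxtrot
i=3: L=bravo R=bravo -> agree -> bravo
i=4: L=bravo R=bravo -> agree -> bravo
i=5: L=delta, R=bravo=BASE -> take LEFT -> delta
i=6: L=alpha R=alpha -> agree -> alpha
Conflict count: 0

Answer: 0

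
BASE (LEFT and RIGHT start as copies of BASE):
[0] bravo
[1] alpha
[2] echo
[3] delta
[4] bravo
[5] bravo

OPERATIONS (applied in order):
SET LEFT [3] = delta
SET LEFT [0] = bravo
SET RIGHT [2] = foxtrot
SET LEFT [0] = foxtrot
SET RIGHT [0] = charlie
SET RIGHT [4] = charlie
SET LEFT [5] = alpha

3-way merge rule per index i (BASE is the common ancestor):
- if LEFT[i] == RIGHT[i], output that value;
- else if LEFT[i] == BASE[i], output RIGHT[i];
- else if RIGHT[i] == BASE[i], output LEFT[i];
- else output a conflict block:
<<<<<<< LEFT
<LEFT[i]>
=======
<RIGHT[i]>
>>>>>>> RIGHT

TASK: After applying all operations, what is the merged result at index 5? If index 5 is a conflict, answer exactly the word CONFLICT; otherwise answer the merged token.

Final LEFT:  [foxtrot, alpha, echo, delta, bravo, alpha]
Final RIGHT: [charlie, alpha, foxtrot, delta, charlie, bravo]
i=0: BASE=bravo L=foxtrot R=charlie all differ -> CONFLICT
i=1: L=alpha R=alpha -> agree -> alpha
i=2: L=echo=BASE, R=foxtrot -> take RIGHT -> foxtrot
i=3: L=delta R=delta -> agree -> delta
i=4: L=bravo=BASE, R=charlie -> take RIGHT -> charlie
i=5: L=alpha, R=bravo=BASE -> take LEFT -> alpha
Index 5 -> alpha

Answer: alpha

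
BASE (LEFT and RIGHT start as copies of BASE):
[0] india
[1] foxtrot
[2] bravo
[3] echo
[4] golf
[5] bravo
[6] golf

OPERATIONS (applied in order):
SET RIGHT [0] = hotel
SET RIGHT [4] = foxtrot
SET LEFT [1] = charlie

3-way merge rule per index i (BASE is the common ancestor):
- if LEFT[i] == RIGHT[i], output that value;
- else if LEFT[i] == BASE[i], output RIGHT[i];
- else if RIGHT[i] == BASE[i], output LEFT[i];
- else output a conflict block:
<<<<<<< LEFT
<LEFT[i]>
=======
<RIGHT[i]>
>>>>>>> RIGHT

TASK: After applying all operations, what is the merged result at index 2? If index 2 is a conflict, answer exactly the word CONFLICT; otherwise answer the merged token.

Answer: bravo

Derivation:
Final LEFT:  [india, charlie, bravo, echo, golf, bravo, golf]
Final RIGHT: [hotel, foxtrot, bravo, echo, foxtrot, bravo, golf]
i=0: L=india=BASE, R=hotel -> take RIGHT -> hotel
i=1: L=charlie, R=foxtrot=BASE -> take LEFT -> charlie
i=2: L=bravo R=bravo -> agree -> bravo
i=3: L=echo R=echo -> agree -> echo
i=4: L=golf=BASE, R=foxtrot -> take RIGHT -> foxtrot
i=5: L=bravo R=bravo -> agree -> bravo
i=6: L=golf R=golf -> agree -> golf
Index 2 -> bravo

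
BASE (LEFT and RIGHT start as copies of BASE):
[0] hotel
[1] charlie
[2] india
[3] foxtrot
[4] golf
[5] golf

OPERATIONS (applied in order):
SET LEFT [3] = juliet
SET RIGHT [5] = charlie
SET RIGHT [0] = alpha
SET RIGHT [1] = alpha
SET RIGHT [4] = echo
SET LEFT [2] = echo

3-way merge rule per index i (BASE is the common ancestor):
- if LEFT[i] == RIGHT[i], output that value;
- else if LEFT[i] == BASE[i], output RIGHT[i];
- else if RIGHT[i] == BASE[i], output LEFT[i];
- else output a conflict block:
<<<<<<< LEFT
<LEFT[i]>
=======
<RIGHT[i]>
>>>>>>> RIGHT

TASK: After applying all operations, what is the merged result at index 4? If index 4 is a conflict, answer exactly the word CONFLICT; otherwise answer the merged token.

Final LEFT:  [hotel, charlie, echo, juliet, golf, golf]
Final RIGHT: [alpha, alpha, india, foxtrot, echo, charlie]
i=0: L=hotel=BASE, R=alpha -> take RIGHT -> alpha
i=1: L=charlie=BASE, R=alpha -> take RIGHT -> alpha
i=2: L=echo, R=india=BASE -> take LEFT -> echo
i=3: L=juliet, R=foxtrot=BASE -> take LEFT -> juliet
i=4: L=golf=BASE, R=echo -> take RIGHT -> echo
i=5: L=golf=BASE, R=charlie -> take RIGHT -> charlie
Index 4 -> echo

Answer: echo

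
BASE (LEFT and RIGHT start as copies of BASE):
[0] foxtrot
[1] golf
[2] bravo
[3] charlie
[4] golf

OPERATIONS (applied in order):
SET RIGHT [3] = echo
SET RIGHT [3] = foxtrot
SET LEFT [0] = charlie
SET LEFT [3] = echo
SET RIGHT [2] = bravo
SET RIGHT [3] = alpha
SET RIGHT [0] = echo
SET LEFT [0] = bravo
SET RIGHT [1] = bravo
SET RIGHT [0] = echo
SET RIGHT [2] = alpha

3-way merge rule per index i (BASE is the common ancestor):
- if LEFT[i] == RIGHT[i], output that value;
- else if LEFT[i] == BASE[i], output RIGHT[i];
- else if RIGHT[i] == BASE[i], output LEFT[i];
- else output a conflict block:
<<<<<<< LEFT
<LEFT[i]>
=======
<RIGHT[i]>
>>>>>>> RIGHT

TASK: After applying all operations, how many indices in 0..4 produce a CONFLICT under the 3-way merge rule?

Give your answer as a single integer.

Final LEFT:  [bravo, golf, bravo, echo, golf]
Final RIGHT: [echo, bravo, alpha, alpha, golf]
i=0: BASE=foxtrot L=bravo R=echo all differ -> CONFLICT
i=1: L=golf=BASE, R=bravo -> take RIGHT -> bravo
i=2: L=bravo=BASE, R=alpha -> take RIGHT -> alpha
i=3: BASE=charlie L=echo R=alpha all differ -> CONFLICT
i=4: L=golf R=golf -> agree -> golf
Conflict count: 2

Answer: 2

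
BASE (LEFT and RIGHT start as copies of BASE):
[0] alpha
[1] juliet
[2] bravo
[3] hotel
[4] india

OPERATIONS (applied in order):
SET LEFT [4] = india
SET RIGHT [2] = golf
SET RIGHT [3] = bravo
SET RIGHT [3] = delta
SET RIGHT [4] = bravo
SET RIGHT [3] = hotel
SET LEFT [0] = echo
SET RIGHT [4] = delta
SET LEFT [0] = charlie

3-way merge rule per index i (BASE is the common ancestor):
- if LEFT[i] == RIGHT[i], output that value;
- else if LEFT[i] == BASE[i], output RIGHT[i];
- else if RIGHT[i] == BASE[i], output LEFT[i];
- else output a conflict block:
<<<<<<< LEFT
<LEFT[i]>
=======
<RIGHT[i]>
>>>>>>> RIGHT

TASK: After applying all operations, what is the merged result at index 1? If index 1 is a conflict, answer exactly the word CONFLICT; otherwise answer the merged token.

Final LEFT:  [charlie, juliet, bravo, hotel, india]
Final RIGHT: [alpha, juliet, golf, hotel, delta]
i=0: L=charlie, R=alpha=BASE -> take LEFT -> charlie
i=1: L=juliet R=juliet -> agree -> juliet
i=2: L=bravo=BASE, R=golf -> take RIGHT -> golf
i=3: L=hotel R=hotel -> agree -> hotel
i=4: L=india=BASE, R=delta -> take RIGHT -> delta
Index 1 -> juliet

Answer: juliet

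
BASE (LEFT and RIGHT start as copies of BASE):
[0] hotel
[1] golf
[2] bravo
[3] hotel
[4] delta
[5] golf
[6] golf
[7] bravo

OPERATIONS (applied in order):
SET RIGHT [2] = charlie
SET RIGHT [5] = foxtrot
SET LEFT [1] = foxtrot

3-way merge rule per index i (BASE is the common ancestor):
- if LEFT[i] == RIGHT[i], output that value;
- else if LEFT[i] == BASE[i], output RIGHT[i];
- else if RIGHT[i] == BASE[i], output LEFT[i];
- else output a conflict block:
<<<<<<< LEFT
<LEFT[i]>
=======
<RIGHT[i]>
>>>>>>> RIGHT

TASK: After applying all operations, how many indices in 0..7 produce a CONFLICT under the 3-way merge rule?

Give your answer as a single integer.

Final LEFT:  [hotel, foxtrot, bravo, hotel, delta, golf, golf, bravo]
Final RIGHT: [hotel, golf, charlie, hotel, delta, foxtrot, golf, bravo]
i=0: L=hotel R=hotel -> agree -> hotel
i=1: L=foxtrot, R=golf=BASE -> take LEFT -> foxtrot
i=2: L=bravo=BASE, R=charlie -> take RIGHT -> charlie
i=3: L=hotel R=hotel -> agree -> hotel
i=4: L=delta R=delta -> agree -> delta
i=5: L=golf=BASE, R=foxtrot -> take RIGHT -> foxtrot
i=6: L=golf R=golf -> agree -> golf
i=7: L=bravo R=bravo -> agree -> bravo
Conflict count: 0

Answer: 0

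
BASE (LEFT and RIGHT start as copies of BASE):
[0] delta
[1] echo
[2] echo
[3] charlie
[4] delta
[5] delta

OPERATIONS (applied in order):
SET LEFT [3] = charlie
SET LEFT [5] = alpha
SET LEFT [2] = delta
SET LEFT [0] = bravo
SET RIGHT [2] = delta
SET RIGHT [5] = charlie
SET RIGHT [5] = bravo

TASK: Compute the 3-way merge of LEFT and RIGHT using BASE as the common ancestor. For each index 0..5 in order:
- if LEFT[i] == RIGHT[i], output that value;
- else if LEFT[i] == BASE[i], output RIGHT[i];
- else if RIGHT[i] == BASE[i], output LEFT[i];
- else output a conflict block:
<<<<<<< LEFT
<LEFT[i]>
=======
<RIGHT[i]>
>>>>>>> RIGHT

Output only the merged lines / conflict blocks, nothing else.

Answer: bravo
echo
delta
charlie
delta
<<<<<<< LEFT
alpha
=======
bravo
>>>>>>> RIGHT

Derivation:
Final LEFT:  [bravo, echo, delta, charlie, delta, alpha]
Final RIGHT: [delta, echo, delta, charlie, delta, bravo]
i=0: L=bravo, R=delta=BASE -> take LEFT -> bravo
i=1: L=echo R=echo -> agree -> echo
i=2: L=delta R=delta -> agree -> delta
i=3: L=charlie R=charlie -> agree -> charlie
i=4: L=delta R=delta -> agree -> delta
i=5: BASE=delta L=alpha R=bravo all differ -> CONFLICT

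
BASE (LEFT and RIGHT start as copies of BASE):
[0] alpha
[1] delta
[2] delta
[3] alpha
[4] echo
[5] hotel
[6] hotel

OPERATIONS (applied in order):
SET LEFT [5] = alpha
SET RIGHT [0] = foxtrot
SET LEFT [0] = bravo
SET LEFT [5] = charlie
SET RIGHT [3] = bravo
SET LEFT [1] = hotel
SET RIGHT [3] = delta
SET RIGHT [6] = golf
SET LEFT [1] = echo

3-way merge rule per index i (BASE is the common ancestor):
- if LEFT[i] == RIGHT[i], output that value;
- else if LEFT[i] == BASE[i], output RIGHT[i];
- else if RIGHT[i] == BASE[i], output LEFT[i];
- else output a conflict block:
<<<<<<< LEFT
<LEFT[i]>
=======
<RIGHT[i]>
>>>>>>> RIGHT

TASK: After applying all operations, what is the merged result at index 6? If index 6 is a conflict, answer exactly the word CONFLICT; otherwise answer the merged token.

Final LEFT:  [bravo, echo, delta, alpha, echo, charlie, hotel]
Final RIGHT: [foxtrot, delta, delta, delta, echo, hotel, golf]
i=0: BASE=alpha L=bravo R=foxtrot all differ -> CONFLICT
i=1: L=echo, R=delta=BASE -> take LEFT -> echo
i=2: L=delta R=delta -> agree -> delta
i=3: L=alpha=BASE, R=delta -> take RIGHT -> delta
i=4: L=echo R=echo -> agree -> echo
i=5: L=charlie, R=hotel=BASE -> take LEFT -> charlie
i=6: L=hotel=BASE, R=golf -> take RIGHT -> golf
Index 6 -> golf

Answer: golf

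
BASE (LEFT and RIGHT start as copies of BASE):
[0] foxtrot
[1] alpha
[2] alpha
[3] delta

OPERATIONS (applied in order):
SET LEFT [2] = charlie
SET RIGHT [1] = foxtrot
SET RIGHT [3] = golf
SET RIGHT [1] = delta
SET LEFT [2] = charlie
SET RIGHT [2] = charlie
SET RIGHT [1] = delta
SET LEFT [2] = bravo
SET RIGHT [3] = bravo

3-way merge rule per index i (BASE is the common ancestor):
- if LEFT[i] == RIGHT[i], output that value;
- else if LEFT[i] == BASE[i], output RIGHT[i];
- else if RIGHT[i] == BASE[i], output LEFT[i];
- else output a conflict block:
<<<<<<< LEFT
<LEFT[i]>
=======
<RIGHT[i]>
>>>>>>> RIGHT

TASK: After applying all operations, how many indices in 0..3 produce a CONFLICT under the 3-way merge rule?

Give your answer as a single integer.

Answer: 1

Derivation:
Final LEFT:  [foxtrot, alpha, bravo, delta]
Final RIGHT: [foxtrot, delta, charlie, bravo]
i=0: L=foxtrot R=foxtrot -> agree -> foxtrot
i=1: L=alpha=BASE, R=delta -> take RIGHT -> delta
i=2: BASE=alpha L=bravo R=charlie all differ -> CONFLICT
i=3: L=delta=BASE, R=bravo -> take RIGHT -> bravo
Conflict count: 1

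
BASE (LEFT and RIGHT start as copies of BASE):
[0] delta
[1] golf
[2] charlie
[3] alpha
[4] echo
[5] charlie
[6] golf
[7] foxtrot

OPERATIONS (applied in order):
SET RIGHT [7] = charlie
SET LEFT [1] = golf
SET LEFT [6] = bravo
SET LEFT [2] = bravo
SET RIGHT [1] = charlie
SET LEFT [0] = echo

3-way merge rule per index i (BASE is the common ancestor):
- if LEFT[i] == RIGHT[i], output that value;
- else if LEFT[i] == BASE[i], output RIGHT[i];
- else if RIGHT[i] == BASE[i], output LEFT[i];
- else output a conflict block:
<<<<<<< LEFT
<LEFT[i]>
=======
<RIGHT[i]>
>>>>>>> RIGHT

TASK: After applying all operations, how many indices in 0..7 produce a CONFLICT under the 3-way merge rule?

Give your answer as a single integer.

Answer: 0

Derivation:
Final LEFT:  [echo, golf, bravo, alpha, echo, charlie, bravo, foxtrot]
Final RIGHT: [delta, charlie, charlie, alpha, echo, charlie, golf, charlie]
i=0: L=echo, R=delta=BASE -> take LEFT -> echo
i=1: L=golf=BASE, R=charlie -> take RIGHT -> charlie
i=2: L=bravo, R=charlie=BASE -> take LEFT -> bravo
i=3: L=alpha R=alpha -> agree -> alpha
i=4: L=echo R=echo -> agree -> echo
i=5: L=charlie R=charlie -> agree -> charlie
i=6: L=bravo, R=golf=BASE -> take LEFT -> bravo
i=7: L=foxtrot=BASE, R=charlie -> take RIGHT -> charlie
Conflict count: 0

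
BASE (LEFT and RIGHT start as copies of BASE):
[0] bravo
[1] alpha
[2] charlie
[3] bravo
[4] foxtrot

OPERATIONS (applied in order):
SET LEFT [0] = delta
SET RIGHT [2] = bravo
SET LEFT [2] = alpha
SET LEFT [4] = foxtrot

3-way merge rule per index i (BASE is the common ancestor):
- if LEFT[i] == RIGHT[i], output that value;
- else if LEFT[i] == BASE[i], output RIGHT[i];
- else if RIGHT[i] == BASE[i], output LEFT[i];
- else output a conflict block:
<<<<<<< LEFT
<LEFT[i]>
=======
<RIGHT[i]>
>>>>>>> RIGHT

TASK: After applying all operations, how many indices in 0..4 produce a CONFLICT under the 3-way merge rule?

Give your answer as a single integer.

Final LEFT:  [delta, alpha, alpha, bravo, foxtrot]
Final RIGHT: [bravo, alpha, bravo, bravo, foxtrot]
i=0: L=delta, R=bravo=BASE -> take LEFT -> delta
i=1: L=alpha R=alpha -> agree -> alpha
i=2: BASE=charlie L=alpha R=bravo all differ -> CONFLICT
i=3: L=bravo R=bravo -> agree -> bravo
i=4: L=foxtrot R=foxtrot -> agree -> foxtrot
Conflict count: 1

Answer: 1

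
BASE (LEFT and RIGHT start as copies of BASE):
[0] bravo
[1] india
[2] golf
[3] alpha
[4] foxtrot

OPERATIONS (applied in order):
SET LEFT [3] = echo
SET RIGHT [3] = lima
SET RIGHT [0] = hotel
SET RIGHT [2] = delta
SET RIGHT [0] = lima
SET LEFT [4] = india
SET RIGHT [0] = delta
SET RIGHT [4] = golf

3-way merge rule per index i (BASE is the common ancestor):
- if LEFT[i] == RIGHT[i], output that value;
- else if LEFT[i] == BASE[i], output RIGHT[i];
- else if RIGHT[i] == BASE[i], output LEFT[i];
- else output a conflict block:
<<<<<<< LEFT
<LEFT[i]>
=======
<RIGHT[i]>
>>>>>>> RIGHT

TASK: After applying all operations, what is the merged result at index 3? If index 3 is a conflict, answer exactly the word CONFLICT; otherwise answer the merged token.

Answer: CONFLICT

Derivation:
Final LEFT:  [bravo, india, golf, echo, india]
Final RIGHT: [delta, india, delta, lima, golf]
i=0: L=bravo=BASE, R=delta -> take RIGHT -> delta
i=1: L=india R=india -> agree -> india
i=2: L=golf=BASE, R=delta -> take RIGHT -> delta
i=3: BASE=alpha L=echo R=lima all differ -> CONFLICT
i=4: BASE=foxtrot L=india R=golf all differ -> CONFLICT
Index 3 -> CONFLICT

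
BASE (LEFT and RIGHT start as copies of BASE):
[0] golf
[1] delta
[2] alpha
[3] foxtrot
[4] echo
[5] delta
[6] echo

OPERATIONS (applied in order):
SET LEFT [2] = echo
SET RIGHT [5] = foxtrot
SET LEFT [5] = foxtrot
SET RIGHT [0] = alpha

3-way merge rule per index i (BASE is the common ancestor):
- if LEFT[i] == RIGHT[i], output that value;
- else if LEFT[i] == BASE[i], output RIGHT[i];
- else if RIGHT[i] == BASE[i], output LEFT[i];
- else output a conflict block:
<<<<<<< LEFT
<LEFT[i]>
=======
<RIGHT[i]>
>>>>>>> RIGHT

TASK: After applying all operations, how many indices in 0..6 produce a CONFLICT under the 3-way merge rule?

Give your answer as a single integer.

Answer: 0

Derivation:
Final LEFT:  [golf, delta, echo, foxtrot, echo, foxtrot, echo]
Final RIGHT: [alpha, delta, alpha, foxtrot, echo, foxtrot, echo]
i=0: L=golf=BASE, R=alpha -> take RIGHT -> alpha
i=1: L=delta R=delta -> agree -> delta
i=2: L=echo, R=alpha=BASE -> take LEFT -> echo
i=3: L=foxtrot R=foxtrot -> agree -> foxtrot
i=4: L=echo R=echo -> agree -> echo
i=5: L=foxtrot R=foxtrot -> agree -> foxtrot
i=6: L=echo R=echo -> agree -> echo
Conflict count: 0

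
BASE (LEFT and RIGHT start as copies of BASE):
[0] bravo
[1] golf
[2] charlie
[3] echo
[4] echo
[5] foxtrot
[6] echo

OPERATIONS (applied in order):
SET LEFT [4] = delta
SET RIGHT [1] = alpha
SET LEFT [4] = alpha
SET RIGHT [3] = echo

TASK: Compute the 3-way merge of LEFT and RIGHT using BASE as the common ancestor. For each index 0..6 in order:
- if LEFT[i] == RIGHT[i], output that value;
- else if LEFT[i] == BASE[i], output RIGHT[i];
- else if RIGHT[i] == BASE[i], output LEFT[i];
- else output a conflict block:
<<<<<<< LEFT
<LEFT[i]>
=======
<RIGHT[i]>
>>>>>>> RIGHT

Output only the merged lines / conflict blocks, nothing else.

Final LEFT:  [bravo, golf, charlie, echo, alpha, foxtrot, echo]
Final RIGHT: [bravo, alpha, charlie, echo, echo, foxtrot, echo]
i=0: L=bravo R=bravo -> agree -> bravo
i=1: L=golf=BASE, R=alpha -> take RIGHT -> alpha
i=2: L=charlie R=charlie -> agree -> charlie
i=3: L=echo R=echo -> agree -> echo
i=4: L=alpha, R=echo=BASE -> take LEFT -> alpha
i=5: L=foxtrot R=foxtrot -> agree -> foxtrot
i=6: L=echo R=echo -> agree -> echo

Answer: bravo
alpha
charlie
echo
alpha
foxtrot
echo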